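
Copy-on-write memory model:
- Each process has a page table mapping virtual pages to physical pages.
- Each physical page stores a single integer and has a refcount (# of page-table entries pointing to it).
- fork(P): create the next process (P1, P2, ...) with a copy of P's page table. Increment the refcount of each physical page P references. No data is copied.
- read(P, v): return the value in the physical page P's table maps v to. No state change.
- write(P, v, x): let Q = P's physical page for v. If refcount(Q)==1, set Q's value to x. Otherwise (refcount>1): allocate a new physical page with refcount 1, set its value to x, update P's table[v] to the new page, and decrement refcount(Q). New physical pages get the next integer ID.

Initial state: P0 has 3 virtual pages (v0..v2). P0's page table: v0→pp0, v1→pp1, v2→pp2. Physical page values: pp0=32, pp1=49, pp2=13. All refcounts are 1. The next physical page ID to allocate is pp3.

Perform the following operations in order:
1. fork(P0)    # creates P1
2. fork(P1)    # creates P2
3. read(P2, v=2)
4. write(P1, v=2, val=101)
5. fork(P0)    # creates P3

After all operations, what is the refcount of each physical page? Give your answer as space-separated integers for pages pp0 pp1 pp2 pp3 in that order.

Answer: 4 4 3 1

Derivation:
Op 1: fork(P0) -> P1. 3 ppages; refcounts: pp0:2 pp1:2 pp2:2
Op 2: fork(P1) -> P2. 3 ppages; refcounts: pp0:3 pp1:3 pp2:3
Op 3: read(P2, v2) -> 13. No state change.
Op 4: write(P1, v2, 101). refcount(pp2)=3>1 -> COPY to pp3. 4 ppages; refcounts: pp0:3 pp1:3 pp2:2 pp3:1
Op 5: fork(P0) -> P3. 4 ppages; refcounts: pp0:4 pp1:4 pp2:3 pp3:1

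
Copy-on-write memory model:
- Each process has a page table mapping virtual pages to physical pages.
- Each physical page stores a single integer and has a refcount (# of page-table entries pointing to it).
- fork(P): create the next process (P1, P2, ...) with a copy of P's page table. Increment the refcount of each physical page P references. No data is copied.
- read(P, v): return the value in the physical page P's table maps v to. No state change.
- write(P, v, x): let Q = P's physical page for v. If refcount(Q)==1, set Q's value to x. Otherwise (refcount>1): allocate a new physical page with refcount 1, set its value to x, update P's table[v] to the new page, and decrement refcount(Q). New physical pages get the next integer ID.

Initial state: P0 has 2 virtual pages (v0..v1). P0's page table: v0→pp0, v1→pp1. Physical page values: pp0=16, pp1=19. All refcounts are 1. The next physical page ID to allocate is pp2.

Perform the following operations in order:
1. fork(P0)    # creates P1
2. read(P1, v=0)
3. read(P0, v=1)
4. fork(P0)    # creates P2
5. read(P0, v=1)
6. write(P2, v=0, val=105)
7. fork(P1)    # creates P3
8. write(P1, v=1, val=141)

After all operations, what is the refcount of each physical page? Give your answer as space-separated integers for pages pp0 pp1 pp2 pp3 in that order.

Answer: 3 3 1 1

Derivation:
Op 1: fork(P0) -> P1. 2 ppages; refcounts: pp0:2 pp1:2
Op 2: read(P1, v0) -> 16. No state change.
Op 3: read(P0, v1) -> 19. No state change.
Op 4: fork(P0) -> P2. 2 ppages; refcounts: pp0:3 pp1:3
Op 5: read(P0, v1) -> 19. No state change.
Op 6: write(P2, v0, 105). refcount(pp0)=3>1 -> COPY to pp2. 3 ppages; refcounts: pp0:2 pp1:3 pp2:1
Op 7: fork(P1) -> P3. 3 ppages; refcounts: pp0:3 pp1:4 pp2:1
Op 8: write(P1, v1, 141). refcount(pp1)=4>1 -> COPY to pp3. 4 ppages; refcounts: pp0:3 pp1:3 pp2:1 pp3:1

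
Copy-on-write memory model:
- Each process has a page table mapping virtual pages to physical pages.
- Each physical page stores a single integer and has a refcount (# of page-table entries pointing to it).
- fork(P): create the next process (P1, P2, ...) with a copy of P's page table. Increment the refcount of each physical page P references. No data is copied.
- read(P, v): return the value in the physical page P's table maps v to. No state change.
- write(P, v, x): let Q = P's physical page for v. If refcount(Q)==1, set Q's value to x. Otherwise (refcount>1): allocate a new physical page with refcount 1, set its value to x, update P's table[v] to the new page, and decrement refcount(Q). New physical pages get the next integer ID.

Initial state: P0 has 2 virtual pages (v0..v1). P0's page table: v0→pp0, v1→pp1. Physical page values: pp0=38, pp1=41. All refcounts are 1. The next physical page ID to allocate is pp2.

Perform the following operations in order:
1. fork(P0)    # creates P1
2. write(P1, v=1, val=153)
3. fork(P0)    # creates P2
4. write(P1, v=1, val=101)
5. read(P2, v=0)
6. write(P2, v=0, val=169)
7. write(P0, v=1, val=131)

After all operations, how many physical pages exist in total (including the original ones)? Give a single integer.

Answer: 5

Derivation:
Op 1: fork(P0) -> P1. 2 ppages; refcounts: pp0:2 pp1:2
Op 2: write(P1, v1, 153). refcount(pp1)=2>1 -> COPY to pp2. 3 ppages; refcounts: pp0:2 pp1:1 pp2:1
Op 3: fork(P0) -> P2. 3 ppages; refcounts: pp0:3 pp1:2 pp2:1
Op 4: write(P1, v1, 101). refcount(pp2)=1 -> write in place. 3 ppages; refcounts: pp0:3 pp1:2 pp2:1
Op 5: read(P2, v0) -> 38. No state change.
Op 6: write(P2, v0, 169). refcount(pp0)=3>1 -> COPY to pp3. 4 ppages; refcounts: pp0:2 pp1:2 pp2:1 pp3:1
Op 7: write(P0, v1, 131). refcount(pp1)=2>1 -> COPY to pp4. 5 ppages; refcounts: pp0:2 pp1:1 pp2:1 pp3:1 pp4:1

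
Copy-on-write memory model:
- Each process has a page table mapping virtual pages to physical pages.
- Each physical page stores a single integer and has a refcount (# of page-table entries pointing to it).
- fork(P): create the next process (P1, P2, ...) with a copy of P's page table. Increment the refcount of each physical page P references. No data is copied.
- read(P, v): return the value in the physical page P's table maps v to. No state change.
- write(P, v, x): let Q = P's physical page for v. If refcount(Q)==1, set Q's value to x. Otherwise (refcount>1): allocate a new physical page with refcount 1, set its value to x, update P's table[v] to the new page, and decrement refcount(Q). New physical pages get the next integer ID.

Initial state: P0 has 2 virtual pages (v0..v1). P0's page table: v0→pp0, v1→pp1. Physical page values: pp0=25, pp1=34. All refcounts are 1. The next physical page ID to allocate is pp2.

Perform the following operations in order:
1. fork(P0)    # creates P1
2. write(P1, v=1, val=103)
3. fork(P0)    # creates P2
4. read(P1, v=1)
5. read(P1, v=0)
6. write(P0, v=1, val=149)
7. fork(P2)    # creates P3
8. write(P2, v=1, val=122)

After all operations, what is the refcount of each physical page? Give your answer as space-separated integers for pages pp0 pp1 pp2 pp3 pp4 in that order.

Answer: 4 1 1 1 1

Derivation:
Op 1: fork(P0) -> P1. 2 ppages; refcounts: pp0:2 pp1:2
Op 2: write(P1, v1, 103). refcount(pp1)=2>1 -> COPY to pp2. 3 ppages; refcounts: pp0:2 pp1:1 pp2:1
Op 3: fork(P0) -> P2. 3 ppages; refcounts: pp0:3 pp1:2 pp2:1
Op 4: read(P1, v1) -> 103. No state change.
Op 5: read(P1, v0) -> 25. No state change.
Op 6: write(P0, v1, 149). refcount(pp1)=2>1 -> COPY to pp3. 4 ppages; refcounts: pp0:3 pp1:1 pp2:1 pp3:1
Op 7: fork(P2) -> P3. 4 ppages; refcounts: pp0:4 pp1:2 pp2:1 pp3:1
Op 8: write(P2, v1, 122). refcount(pp1)=2>1 -> COPY to pp4. 5 ppages; refcounts: pp0:4 pp1:1 pp2:1 pp3:1 pp4:1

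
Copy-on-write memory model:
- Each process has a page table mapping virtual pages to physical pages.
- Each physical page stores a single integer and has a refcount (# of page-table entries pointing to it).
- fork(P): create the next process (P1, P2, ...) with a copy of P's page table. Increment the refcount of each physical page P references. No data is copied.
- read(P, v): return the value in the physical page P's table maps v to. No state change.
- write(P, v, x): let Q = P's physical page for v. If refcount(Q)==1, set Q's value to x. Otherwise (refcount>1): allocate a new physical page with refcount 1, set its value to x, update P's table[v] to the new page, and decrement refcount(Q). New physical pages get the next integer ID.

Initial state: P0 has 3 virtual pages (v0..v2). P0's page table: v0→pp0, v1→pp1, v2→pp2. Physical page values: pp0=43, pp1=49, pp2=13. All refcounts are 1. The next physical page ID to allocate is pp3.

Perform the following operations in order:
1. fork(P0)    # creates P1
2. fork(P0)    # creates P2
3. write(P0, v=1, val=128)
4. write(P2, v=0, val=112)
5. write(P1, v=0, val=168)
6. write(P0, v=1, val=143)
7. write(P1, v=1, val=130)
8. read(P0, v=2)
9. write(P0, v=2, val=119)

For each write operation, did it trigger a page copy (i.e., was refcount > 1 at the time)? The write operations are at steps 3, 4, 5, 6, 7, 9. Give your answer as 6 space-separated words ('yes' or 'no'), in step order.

Op 1: fork(P0) -> P1. 3 ppages; refcounts: pp0:2 pp1:2 pp2:2
Op 2: fork(P0) -> P2. 3 ppages; refcounts: pp0:3 pp1:3 pp2:3
Op 3: write(P0, v1, 128). refcount(pp1)=3>1 -> COPY to pp3. 4 ppages; refcounts: pp0:3 pp1:2 pp2:3 pp3:1
Op 4: write(P2, v0, 112). refcount(pp0)=3>1 -> COPY to pp4. 5 ppages; refcounts: pp0:2 pp1:2 pp2:3 pp3:1 pp4:1
Op 5: write(P1, v0, 168). refcount(pp0)=2>1 -> COPY to pp5. 6 ppages; refcounts: pp0:1 pp1:2 pp2:3 pp3:1 pp4:1 pp5:1
Op 6: write(P0, v1, 143). refcount(pp3)=1 -> write in place. 6 ppages; refcounts: pp0:1 pp1:2 pp2:3 pp3:1 pp4:1 pp5:1
Op 7: write(P1, v1, 130). refcount(pp1)=2>1 -> COPY to pp6. 7 ppages; refcounts: pp0:1 pp1:1 pp2:3 pp3:1 pp4:1 pp5:1 pp6:1
Op 8: read(P0, v2) -> 13. No state change.
Op 9: write(P0, v2, 119). refcount(pp2)=3>1 -> COPY to pp7. 8 ppages; refcounts: pp0:1 pp1:1 pp2:2 pp3:1 pp4:1 pp5:1 pp6:1 pp7:1

yes yes yes no yes yes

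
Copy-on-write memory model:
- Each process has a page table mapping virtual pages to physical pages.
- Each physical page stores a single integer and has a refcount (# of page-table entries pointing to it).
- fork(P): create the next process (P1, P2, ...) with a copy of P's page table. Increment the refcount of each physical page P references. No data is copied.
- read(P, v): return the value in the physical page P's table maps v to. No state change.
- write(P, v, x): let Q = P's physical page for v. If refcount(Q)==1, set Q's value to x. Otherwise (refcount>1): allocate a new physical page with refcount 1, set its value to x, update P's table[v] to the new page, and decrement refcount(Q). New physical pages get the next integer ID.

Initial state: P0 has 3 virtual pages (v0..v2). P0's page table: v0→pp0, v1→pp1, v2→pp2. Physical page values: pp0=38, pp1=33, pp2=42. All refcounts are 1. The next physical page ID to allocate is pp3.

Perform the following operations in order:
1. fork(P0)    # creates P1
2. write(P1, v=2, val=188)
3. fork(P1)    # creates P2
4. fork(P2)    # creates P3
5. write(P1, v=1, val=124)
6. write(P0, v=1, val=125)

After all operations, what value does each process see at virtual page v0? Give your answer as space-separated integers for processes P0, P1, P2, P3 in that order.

Answer: 38 38 38 38

Derivation:
Op 1: fork(P0) -> P1. 3 ppages; refcounts: pp0:2 pp1:2 pp2:2
Op 2: write(P1, v2, 188). refcount(pp2)=2>1 -> COPY to pp3. 4 ppages; refcounts: pp0:2 pp1:2 pp2:1 pp3:1
Op 3: fork(P1) -> P2. 4 ppages; refcounts: pp0:3 pp1:3 pp2:1 pp3:2
Op 4: fork(P2) -> P3. 4 ppages; refcounts: pp0:4 pp1:4 pp2:1 pp3:3
Op 5: write(P1, v1, 124). refcount(pp1)=4>1 -> COPY to pp4. 5 ppages; refcounts: pp0:4 pp1:3 pp2:1 pp3:3 pp4:1
Op 6: write(P0, v1, 125). refcount(pp1)=3>1 -> COPY to pp5. 6 ppages; refcounts: pp0:4 pp1:2 pp2:1 pp3:3 pp4:1 pp5:1
P0: v0 -> pp0 = 38
P1: v0 -> pp0 = 38
P2: v0 -> pp0 = 38
P3: v0 -> pp0 = 38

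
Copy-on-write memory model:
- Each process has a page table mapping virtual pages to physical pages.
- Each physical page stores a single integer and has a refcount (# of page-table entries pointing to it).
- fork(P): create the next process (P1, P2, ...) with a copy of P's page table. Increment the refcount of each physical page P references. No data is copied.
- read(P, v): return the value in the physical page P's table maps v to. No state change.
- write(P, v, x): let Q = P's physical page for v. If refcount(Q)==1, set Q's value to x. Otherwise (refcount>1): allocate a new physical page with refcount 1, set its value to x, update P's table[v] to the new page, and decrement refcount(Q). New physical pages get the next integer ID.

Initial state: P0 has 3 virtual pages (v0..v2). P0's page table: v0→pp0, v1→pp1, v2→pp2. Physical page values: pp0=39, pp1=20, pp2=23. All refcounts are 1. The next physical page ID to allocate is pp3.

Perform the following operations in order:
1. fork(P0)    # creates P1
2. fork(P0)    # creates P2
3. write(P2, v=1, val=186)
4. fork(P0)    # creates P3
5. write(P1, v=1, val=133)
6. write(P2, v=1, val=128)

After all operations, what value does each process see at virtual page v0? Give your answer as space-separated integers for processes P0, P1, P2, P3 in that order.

Op 1: fork(P0) -> P1. 3 ppages; refcounts: pp0:2 pp1:2 pp2:2
Op 2: fork(P0) -> P2. 3 ppages; refcounts: pp0:3 pp1:3 pp2:3
Op 3: write(P2, v1, 186). refcount(pp1)=3>1 -> COPY to pp3. 4 ppages; refcounts: pp0:3 pp1:2 pp2:3 pp3:1
Op 4: fork(P0) -> P3. 4 ppages; refcounts: pp0:4 pp1:3 pp2:4 pp3:1
Op 5: write(P1, v1, 133). refcount(pp1)=3>1 -> COPY to pp4. 5 ppages; refcounts: pp0:4 pp1:2 pp2:4 pp3:1 pp4:1
Op 6: write(P2, v1, 128). refcount(pp3)=1 -> write in place. 5 ppages; refcounts: pp0:4 pp1:2 pp2:4 pp3:1 pp4:1
P0: v0 -> pp0 = 39
P1: v0 -> pp0 = 39
P2: v0 -> pp0 = 39
P3: v0 -> pp0 = 39

Answer: 39 39 39 39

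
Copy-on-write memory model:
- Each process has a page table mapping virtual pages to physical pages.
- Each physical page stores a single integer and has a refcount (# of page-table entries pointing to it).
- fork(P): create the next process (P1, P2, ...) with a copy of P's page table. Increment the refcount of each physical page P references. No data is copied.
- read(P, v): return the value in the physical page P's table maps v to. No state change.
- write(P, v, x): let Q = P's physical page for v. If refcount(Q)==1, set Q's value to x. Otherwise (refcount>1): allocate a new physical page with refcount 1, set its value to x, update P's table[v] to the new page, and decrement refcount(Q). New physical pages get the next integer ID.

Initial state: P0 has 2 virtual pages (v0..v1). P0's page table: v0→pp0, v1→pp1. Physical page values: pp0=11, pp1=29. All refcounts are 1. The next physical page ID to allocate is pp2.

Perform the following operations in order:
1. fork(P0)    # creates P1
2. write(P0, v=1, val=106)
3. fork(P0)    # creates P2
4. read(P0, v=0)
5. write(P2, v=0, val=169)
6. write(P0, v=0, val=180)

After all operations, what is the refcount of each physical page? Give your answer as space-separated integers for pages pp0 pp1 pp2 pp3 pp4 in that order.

Answer: 1 1 2 1 1

Derivation:
Op 1: fork(P0) -> P1. 2 ppages; refcounts: pp0:2 pp1:2
Op 2: write(P0, v1, 106). refcount(pp1)=2>1 -> COPY to pp2. 3 ppages; refcounts: pp0:2 pp1:1 pp2:1
Op 3: fork(P0) -> P2. 3 ppages; refcounts: pp0:3 pp1:1 pp2:2
Op 4: read(P0, v0) -> 11. No state change.
Op 5: write(P2, v0, 169). refcount(pp0)=3>1 -> COPY to pp3. 4 ppages; refcounts: pp0:2 pp1:1 pp2:2 pp3:1
Op 6: write(P0, v0, 180). refcount(pp0)=2>1 -> COPY to pp4. 5 ppages; refcounts: pp0:1 pp1:1 pp2:2 pp3:1 pp4:1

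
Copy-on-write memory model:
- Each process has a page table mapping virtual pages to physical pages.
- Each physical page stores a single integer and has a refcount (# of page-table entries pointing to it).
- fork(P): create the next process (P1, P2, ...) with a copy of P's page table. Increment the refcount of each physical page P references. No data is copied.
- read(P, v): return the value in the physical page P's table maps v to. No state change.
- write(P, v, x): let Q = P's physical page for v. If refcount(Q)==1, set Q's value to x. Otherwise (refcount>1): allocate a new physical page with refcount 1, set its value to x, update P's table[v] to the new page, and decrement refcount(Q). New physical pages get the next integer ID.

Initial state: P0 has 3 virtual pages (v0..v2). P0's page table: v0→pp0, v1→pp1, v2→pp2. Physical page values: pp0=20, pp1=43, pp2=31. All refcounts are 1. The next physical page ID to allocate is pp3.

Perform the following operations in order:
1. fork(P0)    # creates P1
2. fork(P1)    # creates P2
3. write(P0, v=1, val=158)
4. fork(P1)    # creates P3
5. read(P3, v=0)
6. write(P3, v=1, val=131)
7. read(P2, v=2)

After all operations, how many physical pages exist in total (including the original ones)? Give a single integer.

Op 1: fork(P0) -> P1. 3 ppages; refcounts: pp0:2 pp1:2 pp2:2
Op 2: fork(P1) -> P2. 3 ppages; refcounts: pp0:3 pp1:3 pp2:3
Op 3: write(P0, v1, 158). refcount(pp1)=3>1 -> COPY to pp3. 4 ppages; refcounts: pp0:3 pp1:2 pp2:3 pp3:1
Op 4: fork(P1) -> P3. 4 ppages; refcounts: pp0:4 pp1:3 pp2:4 pp3:1
Op 5: read(P3, v0) -> 20. No state change.
Op 6: write(P3, v1, 131). refcount(pp1)=3>1 -> COPY to pp4. 5 ppages; refcounts: pp0:4 pp1:2 pp2:4 pp3:1 pp4:1
Op 7: read(P2, v2) -> 31. No state change.

Answer: 5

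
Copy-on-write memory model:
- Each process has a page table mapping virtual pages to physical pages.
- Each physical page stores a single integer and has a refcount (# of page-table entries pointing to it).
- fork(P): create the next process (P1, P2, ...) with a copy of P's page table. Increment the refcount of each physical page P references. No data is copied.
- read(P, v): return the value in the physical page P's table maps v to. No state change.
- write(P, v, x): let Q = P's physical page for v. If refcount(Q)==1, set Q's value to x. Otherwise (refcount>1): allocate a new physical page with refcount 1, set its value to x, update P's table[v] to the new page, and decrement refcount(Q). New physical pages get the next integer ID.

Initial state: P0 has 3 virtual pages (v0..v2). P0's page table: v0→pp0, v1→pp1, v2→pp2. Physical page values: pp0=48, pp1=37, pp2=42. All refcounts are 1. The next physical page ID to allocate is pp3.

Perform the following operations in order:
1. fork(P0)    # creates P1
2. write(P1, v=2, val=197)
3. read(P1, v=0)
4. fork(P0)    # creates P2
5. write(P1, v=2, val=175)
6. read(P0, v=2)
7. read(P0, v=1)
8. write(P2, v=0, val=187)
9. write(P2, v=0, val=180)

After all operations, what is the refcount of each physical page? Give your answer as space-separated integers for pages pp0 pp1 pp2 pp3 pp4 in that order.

Op 1: fork(P0) -> P1. 3 ppages; refcounts: pp0:2 pp1:2 pp2:2
Op 2: write(P1, v2, 197). refcount(pp2)=2>1 -> COPY to pp3. 4 ppages; refcounts: pp0:2 pp1:2 pp2:1 pp3:1
Op 3: read(P1, v0) -> 48. No state change.
Op 4: fork(P0) -> P2. 4 ppages; refcounts: pp0:3 pp1:3 pp2:2 pp3:1
Op 5: write(P1, v2, 175). refcount(pp3)=1 -> write in place. 4 ppages; refcounts: pp0:3 pp1:3 pp2:2 pp3:1
Op 6: read(P0, v2) -> 42. No state change.
Op 7: read(P0, v1) -> 37. No state change.
Op 8: write(P2, v0, 187). refcount(pp0)=3>1 -> COPY to pp4. 5 ppages; refcounts: pp0:2 pp1:3 pp2:2 pp3:1 pp4:1
Op 9: write(P2, v0, 180). refcount(pp4)=1 -> write in place. 5 ppages; refcounts: pp0:2 pp1:3 pp2:2 pp3:1 pp4:1

Answer: 2 3 2 1 1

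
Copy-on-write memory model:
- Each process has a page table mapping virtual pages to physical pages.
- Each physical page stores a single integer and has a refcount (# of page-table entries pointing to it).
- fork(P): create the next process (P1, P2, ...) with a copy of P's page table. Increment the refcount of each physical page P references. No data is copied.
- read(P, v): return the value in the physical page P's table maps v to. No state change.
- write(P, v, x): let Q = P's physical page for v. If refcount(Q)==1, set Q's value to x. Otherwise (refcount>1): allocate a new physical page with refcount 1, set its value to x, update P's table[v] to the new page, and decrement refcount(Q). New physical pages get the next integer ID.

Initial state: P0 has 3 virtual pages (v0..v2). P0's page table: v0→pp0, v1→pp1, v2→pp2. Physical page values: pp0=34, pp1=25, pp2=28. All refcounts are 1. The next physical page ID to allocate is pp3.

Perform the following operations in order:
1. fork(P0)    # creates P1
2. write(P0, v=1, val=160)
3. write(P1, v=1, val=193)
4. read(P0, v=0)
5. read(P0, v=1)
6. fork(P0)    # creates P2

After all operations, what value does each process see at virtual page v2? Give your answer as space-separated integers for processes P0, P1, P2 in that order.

Answer: 28 28 28

Derivation:
Op 1: fork(P0) -> P1. 3 ppages; refcounts: pp0:2 pp1:2 pp2:2
Op 2: write(P0, v1, 160). refcount(pp1)=2>1 -> COPY to pp3. 4 ppages; refcounts: pp0:2 pp1:1 pp2:2 pp3:1
Op 3: write(P1, v1, 193). refcount(pp1)=1 -> write in place. 4 ppages; refcounts: pp0:2 pp1:1 pp2:2 pp3:1
Op 4: read(P0, v0) -> 34. No state change.
Op 5: read(P0, v1) -> 160. No state change.
Op 6: fork(P0) -> P2. 4 ppages; refcounts: pp0:3 pp1:1 pp2:3 pp3:2
P0: v2 -> pp2 = 28
P1: v2 -> pp2 = 28
P2: v2 -> pp2 = 28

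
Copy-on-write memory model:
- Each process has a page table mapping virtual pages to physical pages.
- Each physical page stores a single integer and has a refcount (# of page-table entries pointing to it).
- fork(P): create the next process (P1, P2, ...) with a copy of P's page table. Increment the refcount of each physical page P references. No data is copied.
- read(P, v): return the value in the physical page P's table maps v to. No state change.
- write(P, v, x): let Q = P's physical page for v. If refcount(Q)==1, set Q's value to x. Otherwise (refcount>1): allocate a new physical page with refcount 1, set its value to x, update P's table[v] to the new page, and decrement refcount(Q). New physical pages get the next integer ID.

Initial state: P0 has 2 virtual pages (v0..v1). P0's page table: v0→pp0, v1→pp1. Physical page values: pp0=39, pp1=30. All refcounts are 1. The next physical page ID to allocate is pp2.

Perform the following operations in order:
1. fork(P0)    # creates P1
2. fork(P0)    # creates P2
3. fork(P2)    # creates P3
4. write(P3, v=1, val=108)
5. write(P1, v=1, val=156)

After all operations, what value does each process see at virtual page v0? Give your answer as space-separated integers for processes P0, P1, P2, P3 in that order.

Op 1: fork(P0) -> P1. 2 ppages; refcounts: pp0:2 pp1:2
Op 2: fork(P0) -> P2. 2 ppages; refcounts: pp0:3 pp1:3
Op 3: fork(P2) -> P3. 2 ppages; refcounts: pp0:4 pp1:4
Op 4: write(P3, v1, 108). refcount(pp1)=4>1 -> COPY to pp2. 3 ppages; refcounts: pp0:4 pp1:3 pp2:1
Op 5: write(P1, v1, 156). refcount(pp1)=3>1 -> COPY to pp3. 4 ppages; refcounts: pp0:4 pp1:2 pp2:1 pp3:1
P0: v0 -> pp0 = 39
P1: v0 -> pp0 = 39
P2: v0 -> pp0 = 39
P3: v0 -> pp0 = 39

Answer: 39 39 39 39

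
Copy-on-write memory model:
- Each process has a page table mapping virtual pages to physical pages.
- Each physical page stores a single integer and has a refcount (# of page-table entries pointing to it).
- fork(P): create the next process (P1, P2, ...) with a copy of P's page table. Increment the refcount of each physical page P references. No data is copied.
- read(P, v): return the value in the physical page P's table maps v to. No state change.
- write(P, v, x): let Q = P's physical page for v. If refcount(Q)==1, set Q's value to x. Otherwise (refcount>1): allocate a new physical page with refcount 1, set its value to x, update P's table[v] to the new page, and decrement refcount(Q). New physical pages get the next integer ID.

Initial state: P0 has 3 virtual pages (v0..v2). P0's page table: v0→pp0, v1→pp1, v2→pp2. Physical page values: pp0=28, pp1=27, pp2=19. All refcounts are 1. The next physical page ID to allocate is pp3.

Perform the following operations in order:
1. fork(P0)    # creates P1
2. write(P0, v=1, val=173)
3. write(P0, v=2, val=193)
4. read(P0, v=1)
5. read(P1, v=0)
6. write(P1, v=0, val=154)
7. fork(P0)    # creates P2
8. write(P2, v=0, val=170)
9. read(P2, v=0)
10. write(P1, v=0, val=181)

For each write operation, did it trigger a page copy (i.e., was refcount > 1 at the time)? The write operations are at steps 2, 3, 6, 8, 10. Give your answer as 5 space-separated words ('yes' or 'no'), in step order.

Op 1: fork(P0) -> P1. 3 ppages; refcounts: pp0:2 pp1:2 pp2:2
Op 2: write(P0, v1, 173). refcount(pp1)=2>1 -> COPY to pp3. 4 ppages; refcounts: pp0:2 pp1:1 pp2:2 pp3:1
Op 3: write(P0, v2, 193). refcount(pp2)=2>1 -> COPY to pp4. 5 ppages; refcounts: pp0:2 pp1:1 pp2:1 pp3:1 pp4:1
Op 4: read(P0, v1) -> 173. No state change.
Op 5: read(P1, v0) -> 28. No state change.
Op 6: write(P1, v0, 154). refcount(pp0)=2>1 -> COPY to pp5. 6 ppages; refcounts: pp0:1 pp1:1 pp2:1 pp3:1 pp4:1 pp5:1
Op 7: fork(P0) -> P2. 6 ppages; refcounts: pp0:2 pp1:1 pp2:1 pp3:2 pp4:2 pp5:1
Op 8: write(P2, v0, 170). refcount(pp0)=2>1 -> COPY to pp6. 7 ppages; refcounts: pp0:1 pp1:1 pp2:1 pp3:2 pp4:2 pp5:1 pp6:1
Op 9: read(P2, v0) -> 170. No state change.
Op 10: write(P1, v0, 181). refcount(pp5)=1 -> write in place. 7 ppages; refcounts: pp0:1 pp1:1 pp2:1 pp3:2 pp4:2 pp5:1 pp6:1

yes yes yes yes no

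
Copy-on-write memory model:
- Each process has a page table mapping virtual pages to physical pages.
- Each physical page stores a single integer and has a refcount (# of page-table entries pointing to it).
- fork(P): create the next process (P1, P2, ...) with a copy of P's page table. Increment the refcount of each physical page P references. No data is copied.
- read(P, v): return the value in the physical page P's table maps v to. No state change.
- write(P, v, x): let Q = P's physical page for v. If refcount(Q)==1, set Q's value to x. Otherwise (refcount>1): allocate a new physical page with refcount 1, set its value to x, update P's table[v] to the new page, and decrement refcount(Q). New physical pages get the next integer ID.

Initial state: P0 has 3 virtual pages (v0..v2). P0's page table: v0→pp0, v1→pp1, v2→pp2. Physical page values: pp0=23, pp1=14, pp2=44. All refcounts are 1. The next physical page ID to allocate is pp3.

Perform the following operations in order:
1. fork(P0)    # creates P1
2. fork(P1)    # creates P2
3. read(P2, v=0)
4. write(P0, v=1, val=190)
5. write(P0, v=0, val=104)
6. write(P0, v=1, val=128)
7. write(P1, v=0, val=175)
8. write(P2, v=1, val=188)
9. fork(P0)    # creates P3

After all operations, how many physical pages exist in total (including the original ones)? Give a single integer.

Answer: 7

Derivation:
Op 1: fork(P0) -> P1. 3 ppages; refcounts: pp0:2 pp1:2 pp2:2
Op 2: fork(P1) -> P2. 3 ppages; refcounts: pp0:3 pp1:3 pp2:3
Op 3: read(P2, v0) -> 23. No state change.
Op 4: write(P0, v1, 190). refcount(pp1)=3>1 -> COPY to pp3. 4 ppages; refcounts: pp0:3 pp1:2 pp2:3 pp3:1
Op 5: write(P0, v0, 104). refcount(pp0)=3>1 -> COPY to pp4. 5 ppages; refcounts: pp0:2 pp1:2 pp2:3 pp3:1 pp4:1
Op 6: write(P0, v1, 128). refcount(pp3)=1 -> write in place. 5 ppages; refcounts: pp0:2 pp1:2 pp2:3 pp3:1 pp4:1
Op 7: write(P1, v0, 175). refcount(pp0)=2>1 -> COPY to pp5. 6 ppages; refcounts: pp0:1 pp1:2 pp2:3 pp3:1 pp4:1 pp5:1
Op 8: write(P2, v1, 188). refcount(pp1)=2>1 -> COPY to pp6. 7 ppages; refcounts: pp0:1 pp1:1 pp2:3 pp3:1 pp4:1 pp5:1 pp6:1
Op 9: fork(P0) -> P3. 7 ppages; refcounts: pp0:1 pp1:1 pp2:4 pp3:2 pp4:2 pp5:1 pp6:1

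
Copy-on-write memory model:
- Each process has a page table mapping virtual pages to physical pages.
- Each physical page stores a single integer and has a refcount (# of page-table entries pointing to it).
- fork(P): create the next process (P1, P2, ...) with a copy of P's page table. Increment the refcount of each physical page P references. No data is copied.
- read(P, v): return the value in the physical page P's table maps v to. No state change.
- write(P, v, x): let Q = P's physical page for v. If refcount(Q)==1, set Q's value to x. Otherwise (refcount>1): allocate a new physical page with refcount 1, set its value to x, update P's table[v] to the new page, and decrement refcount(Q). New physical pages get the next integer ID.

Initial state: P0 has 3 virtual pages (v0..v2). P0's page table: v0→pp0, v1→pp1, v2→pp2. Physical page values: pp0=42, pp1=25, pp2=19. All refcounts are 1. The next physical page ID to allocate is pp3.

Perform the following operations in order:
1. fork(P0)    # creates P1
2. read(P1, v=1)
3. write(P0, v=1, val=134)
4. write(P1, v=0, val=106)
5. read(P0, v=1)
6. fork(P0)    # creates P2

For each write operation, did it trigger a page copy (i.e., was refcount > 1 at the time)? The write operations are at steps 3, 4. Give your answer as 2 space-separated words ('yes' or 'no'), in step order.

Op 1: fork(P0) -> P1. 3 ppages; refcounts: pp0:2 pp1:2 pp2:2
Op 2: read(P1, v1) -> 25. No state change.
Op 3: write(P0, v1, 134). refcount(pp1)=2>1 -> COPY to pp3. 4 ppages; refcounts: pp0:2 pp1:1 pp2:2 pp3:1
Op 4: write(P1, v0, 106). refcount(pp0)=2>1 -> COPY to pp4. 5 ppages; refcounts: pp0:1 pp1:1 pp2:2 pp3:1 pp4:1
Op 5: read(P0, v1) -> 134. No state change.
Op 6: fork(P0) -> P2. 5 ppages; refcounts: pp0:2 pp1:1 pp2:3 pp3:2 pp4:1

yes yes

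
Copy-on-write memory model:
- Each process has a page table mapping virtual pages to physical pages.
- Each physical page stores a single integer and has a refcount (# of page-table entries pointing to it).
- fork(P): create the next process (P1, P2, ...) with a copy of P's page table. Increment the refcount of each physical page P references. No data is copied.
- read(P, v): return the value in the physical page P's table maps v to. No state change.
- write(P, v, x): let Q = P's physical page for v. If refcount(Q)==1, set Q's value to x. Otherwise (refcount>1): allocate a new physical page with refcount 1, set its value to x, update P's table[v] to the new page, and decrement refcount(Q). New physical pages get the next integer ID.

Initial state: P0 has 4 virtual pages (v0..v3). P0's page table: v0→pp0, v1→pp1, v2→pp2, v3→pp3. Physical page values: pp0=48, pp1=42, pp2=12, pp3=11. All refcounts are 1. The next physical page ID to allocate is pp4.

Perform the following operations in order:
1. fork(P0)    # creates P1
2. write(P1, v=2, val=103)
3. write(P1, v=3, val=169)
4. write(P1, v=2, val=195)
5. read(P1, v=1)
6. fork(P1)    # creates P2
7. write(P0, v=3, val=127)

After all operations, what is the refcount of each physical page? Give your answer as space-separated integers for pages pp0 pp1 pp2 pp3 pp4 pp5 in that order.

Op 1: fork(P0) -> P1. 4 ppages; refcounts: pp0:2 pp1:2 pp2:2 pp3:2
Op 2: write(P1, v2, 103). refcount(pp2)=2>1 -> COPY to pp4. 5 ppages; refcounts: pp0:2 pp1:2 pp2:1 pp3:2 pp4:1
Op 3: write(P1, v3, 169). refcount(pp3)=2>1 -> COPY to pp5. 6 ppages; refcounts: pp0:2 pp1:2 pp2:1 pp3:1 pp4:1 pp5:1
Op 4: write(P1, v2, 195). refcount(pp4)=1 -> write in place. 6 ppages; refcounts: pp0:2 pp1:2 pp2:1 pp3:1 pp4:1 pp5:1
Op 5: read(P1, v1) -> 42. No state change.
Op 6: fork(P1) -> P2. 6 ppages; refcounts: pp0:3 pp1:3 pp2:1 pp3:1 pp4:2 pp5:2
Op 7: write(P0, v3, 127). refcount(pp3)=1 -> write in place. 6 ppages; refcounts: pp0:3 pp1:3 pp2:1 pp3:1 pp4:2 pp5:2

Answer: 3 3 1 1 2 2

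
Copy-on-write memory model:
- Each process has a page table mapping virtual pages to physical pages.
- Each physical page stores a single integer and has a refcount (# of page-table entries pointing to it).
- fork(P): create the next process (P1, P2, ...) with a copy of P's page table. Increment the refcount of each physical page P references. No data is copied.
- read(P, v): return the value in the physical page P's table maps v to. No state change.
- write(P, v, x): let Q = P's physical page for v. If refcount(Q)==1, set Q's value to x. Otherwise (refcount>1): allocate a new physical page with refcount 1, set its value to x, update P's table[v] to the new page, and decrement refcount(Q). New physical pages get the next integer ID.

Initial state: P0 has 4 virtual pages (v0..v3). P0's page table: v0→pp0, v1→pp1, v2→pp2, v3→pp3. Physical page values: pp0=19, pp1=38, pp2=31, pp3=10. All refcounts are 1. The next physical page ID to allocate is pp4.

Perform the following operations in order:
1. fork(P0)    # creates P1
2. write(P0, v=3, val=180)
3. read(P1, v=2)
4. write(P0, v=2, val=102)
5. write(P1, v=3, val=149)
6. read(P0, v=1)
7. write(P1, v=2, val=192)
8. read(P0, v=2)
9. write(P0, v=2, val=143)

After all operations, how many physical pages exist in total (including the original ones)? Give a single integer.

Op 1: fork(P0) -> P1. 4 ppages; refcounts: pp0:2 pp1:2 pp2:2 pp3:2
Op 2: write(P0, v3, 180). refcount(pp3)=2>1 -> COPY to pp4. 5 ppages; refcounts: pp0:2 pp1:2 pp2:2 pp3:1 pp4:1
Op 3: read(P1, v2) -> 31. No state change.
Op 4: write(P0, v2, 102). refcount(pp2)=2>1 -> COPY to pp5. 6 ppages; refcounts: pp0:2 pp1:2 pp2:1 pp3:1 pp4:1 pp5:1
Op 5: write(P1, v3, 149). refcount(pp3)=1 -> write in place. 6 ppages; refcounts: pp0:2 pp1:2 pp2:1 pp3:1 pp4:1 pp5:1
Op 6: read(P0, v1) -> 38. No state change.
Op 7: write(P1, v2, 192). refcount(pp2)=1 -> write in place. 6 ppages; refcounts: pp0:2 pp1:2 pp2:1 pp3:1 pp4:1 pp5:1
Op 8: read(P0, v2) -> 102. No state change.
Op 9: write(P0, v2, 143). refcount(pp5)=1 -> write in place. 6 ppages; refcounts: pp0:2 pp1:2 pp2:1 pp3:1 pp4:1 pp5:1

Answer: 6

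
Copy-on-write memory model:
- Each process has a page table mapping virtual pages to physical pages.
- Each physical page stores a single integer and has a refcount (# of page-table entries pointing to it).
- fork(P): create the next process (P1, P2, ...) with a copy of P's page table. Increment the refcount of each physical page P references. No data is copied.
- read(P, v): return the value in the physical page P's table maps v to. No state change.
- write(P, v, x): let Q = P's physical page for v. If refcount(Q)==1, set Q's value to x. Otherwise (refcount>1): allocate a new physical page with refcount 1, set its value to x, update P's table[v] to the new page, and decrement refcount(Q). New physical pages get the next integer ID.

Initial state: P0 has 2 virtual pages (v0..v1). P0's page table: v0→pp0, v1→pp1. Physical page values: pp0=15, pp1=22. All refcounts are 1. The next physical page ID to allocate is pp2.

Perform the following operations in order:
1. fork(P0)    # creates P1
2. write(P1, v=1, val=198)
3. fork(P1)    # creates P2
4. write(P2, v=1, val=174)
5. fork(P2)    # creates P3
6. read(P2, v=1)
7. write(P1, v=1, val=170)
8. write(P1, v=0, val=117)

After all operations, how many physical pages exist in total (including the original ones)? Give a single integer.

Op 1: fork(P0) -> P1. 2 ppages; refcounts: pp0:2 pp1:2
Op 2: write(P1, v1, 198). refcount(pp1)=2>1 -> COPY to pp2. 3 ppages; refcounts: pp0:2 pp1:1 pp2:1
Op 3: fork(P1) -> P2. 3 ppages; refcounts: pp0:3 pp1:1 pp2:2
Op 4: write(P2, v1, 174). refcount(pp2)=2>1 -> COPY to pp3. 4 ppages; refcounts: pp0:3 pp1:1 pp2:1 pp3:1
Op 5: fork(P2) -> P3. 4 ppages; refcounts: pp0:4 pp1:1 pp2:1 pp3:2
Op 6: read(P2, v1) -> 174. No state change.
Op 7: write(P1, v1, 170). refcount(pp2)=1 -> write in place. 4 ppages; refcounts: pp0:4 pp1:1 pp2:1 pp3:2
Op 8: write(P1, v0, 117). refcount(pp0)=4>1 -> COPY to pp4. 5 ppages; refcounts: pp0:3 pp1:1 pp2:1 pp3:2 pp4:1

Answer: 5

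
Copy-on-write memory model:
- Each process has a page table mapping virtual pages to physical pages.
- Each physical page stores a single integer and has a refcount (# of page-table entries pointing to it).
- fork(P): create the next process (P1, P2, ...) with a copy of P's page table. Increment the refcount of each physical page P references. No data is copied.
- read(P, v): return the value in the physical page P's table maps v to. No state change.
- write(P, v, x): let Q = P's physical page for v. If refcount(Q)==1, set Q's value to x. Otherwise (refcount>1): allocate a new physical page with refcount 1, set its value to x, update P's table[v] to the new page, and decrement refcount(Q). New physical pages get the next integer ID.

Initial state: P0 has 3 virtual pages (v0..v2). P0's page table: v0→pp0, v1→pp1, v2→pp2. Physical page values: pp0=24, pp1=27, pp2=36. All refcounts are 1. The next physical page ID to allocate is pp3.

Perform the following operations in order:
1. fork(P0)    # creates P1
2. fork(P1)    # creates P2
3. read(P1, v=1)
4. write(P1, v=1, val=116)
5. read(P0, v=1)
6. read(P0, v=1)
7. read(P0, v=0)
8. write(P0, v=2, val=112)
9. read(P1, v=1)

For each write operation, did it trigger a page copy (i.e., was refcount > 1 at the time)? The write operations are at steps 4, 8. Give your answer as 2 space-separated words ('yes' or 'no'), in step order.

Op 1: fork(P0) -> P1. 3 ppages; refcounts: pp0:2 pp1:2 pp2:2
Op 2: fork(P1) -> P2. 3 ppages; refcounts: pp0:3 pp1:3 pp2:3
Op 3: read(P1, v1) -> 27. No state change.
Op 4: write(P1, v1, 116). refcount(pp1)=3>1 -> COPY to pp3. 4 ppages; refcounts: pp0:3 pp1:2 pp2:3 pp3:1
Op 5: read(P0, v1) -> 27. No state change.
Op 6: read(P0, v1) -> 27. No state change.
Op 7: read(P0, v0) -> 24. No state change.
Op 8: write(P0, v2, 112). refcount(pp2)=3>1 -> COPY to pp4. 5 ppages; refcounts: pp0:3 pp1:2 pp2:2 pp3:1 pp4:1
Op 9: read(P1, v1) -> 116. No state change.

yes yes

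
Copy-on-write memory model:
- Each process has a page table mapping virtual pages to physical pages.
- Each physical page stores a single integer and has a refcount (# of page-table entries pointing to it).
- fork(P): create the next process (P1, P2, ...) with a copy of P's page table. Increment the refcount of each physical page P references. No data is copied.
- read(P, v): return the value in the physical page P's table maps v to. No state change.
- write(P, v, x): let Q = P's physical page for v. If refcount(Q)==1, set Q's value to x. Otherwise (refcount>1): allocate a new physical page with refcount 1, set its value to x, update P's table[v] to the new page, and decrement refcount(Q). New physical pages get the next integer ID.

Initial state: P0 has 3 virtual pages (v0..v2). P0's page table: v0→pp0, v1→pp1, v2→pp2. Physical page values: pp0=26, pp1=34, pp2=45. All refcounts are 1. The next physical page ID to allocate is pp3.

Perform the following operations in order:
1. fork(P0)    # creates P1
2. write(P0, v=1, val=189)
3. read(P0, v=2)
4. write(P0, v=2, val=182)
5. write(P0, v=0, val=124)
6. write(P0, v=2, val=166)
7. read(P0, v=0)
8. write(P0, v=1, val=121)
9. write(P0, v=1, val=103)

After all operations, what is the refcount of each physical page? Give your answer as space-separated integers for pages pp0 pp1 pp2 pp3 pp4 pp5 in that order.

Answer: 1 1 1 1 1 1

Derivation:
Op 1: fork(P0) -> P1. 3 ppages; refcounts: pp0:2 pp1:2 pp2:2
Op 2: write(P0, v1, 189). refcount(pp1)=2>1 -> COPY to pp3. 4 ppages; refcounts: pp0:2 pp1:1 pp2:2 pp3:1
Op 3: read(P0, v2) -> 45. No state change.
Op 4: write(P0, v2, 182). refcount(pp2)=2>1 -> COPY to pp4. 5 ppages; refcounts: pp0:2 pp1:1 pp2:1 pp3:1 pp4:1
Op 5: write(P0, v0, 124). refcount(pp0)=2>1 -> COPY to pp5. 6 ppages; refcounts: pp0:1 pp1:1 pp2:1 pp3:1 pp4:1 pp5:1
Op 6: write(P0, v2, 166). refcount(pp4)=1 -> write in place. 6 ppages; refcounts: pp0:1 pp1:1 pp2:1 pp3:1 pp4:1 pp5:1
Op 7: read(P0, v0) -> 124. No state change.
Op 8: write(P0, v1, 121). refcount(pp3)=1 -> write in place. 6 ppages; refcounts: pp0:1 pp1:1 pp2:1 pp3:1 pp4:1 pp5:1
Op 9: write(P0, v1, 103). refcount(pp3)=1 -> write in place. 6 ppages; refcounts: pp0:1 pp1:1 pp2:1 pp3:1 pp4:1 pp5:1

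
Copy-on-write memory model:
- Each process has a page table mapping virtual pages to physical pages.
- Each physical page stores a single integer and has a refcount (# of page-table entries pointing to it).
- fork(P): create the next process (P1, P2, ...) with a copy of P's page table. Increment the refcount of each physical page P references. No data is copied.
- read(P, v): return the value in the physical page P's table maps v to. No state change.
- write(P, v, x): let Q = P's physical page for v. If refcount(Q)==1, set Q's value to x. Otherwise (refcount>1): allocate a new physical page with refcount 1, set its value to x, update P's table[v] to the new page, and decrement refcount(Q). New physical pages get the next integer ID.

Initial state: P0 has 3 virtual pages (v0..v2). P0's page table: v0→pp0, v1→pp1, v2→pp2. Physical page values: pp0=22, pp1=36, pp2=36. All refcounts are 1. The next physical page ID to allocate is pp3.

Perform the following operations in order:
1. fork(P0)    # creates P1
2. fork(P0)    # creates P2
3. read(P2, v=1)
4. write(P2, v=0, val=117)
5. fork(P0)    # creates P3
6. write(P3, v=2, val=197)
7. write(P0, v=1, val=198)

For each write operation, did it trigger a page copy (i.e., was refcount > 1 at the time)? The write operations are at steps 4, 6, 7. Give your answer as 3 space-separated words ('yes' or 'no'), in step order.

Op 1: fork(P0) -> P1. 3 ppages; refcounts: pp0:2 pp1:2 pp2:2
Op 2: fork(P0) -> P2. 3 ppages; refcounts: pp0:3 pp1:3 pp2:3
Op 3: read(P2, v1) -> 36. No state change.
Op 4: write(P2, v0, 117). refcount(pp0)=3>1 -> COPY to pp3. 4 ppages; refcounts: pp0:2 pp1:3 pp2:3 pp3:1
Op 5: fork(P0) -> P3. 4 ppages; refcounts: pp0:3 pp1:4 pp2:4 pp3:1
Op 6: write(P3, v2, 197). refcount(pp2)=4>1 -> COPY to pp4. 5 ppages; refcounts: pp0:3 pp1:4 pp2:3 pp3:1 pp4:1
Op 7: write(P0, v1, 198). refcount(pp1)=4>1 -> COPY to pp5. 6 ppages; refcounts: pp0:3 pp1:3 pp2:3 pp3:1 pp4:1 pp5:1

yes yes yes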